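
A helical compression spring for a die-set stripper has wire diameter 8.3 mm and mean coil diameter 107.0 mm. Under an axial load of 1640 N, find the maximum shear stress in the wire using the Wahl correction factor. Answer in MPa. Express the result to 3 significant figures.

Spring index C = D/d = 107.0/8.3 = 12.8916
K_W = (4C−1)/(4C−4) + 0.615/C = 50.566/47.566 + 0.0477 = 1.1108
τ₀ = 8FD/(πd³) = 8·1640·107.0/(π·8.3³) = 1.40384e+06/1796.3 = 781.51 MPa
τ_max = K·τ₀ = 1.1108 × 781.51 = 868.08 MPa

868 MPa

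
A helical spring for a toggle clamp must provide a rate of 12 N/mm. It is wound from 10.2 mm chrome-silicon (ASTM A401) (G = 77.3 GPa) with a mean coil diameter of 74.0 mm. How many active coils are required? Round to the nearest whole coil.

22

N_a = Gd⁴/(8D³k) = (77.3×10³ × 10.2⁴)/(8 × 74.0³ × 12)
    = 8.3672e+08 / 3.89015e+07 = 21.51 → 22 coils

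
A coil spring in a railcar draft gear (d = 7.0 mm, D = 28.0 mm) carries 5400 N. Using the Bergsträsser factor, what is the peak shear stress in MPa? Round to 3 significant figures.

1550 MPa

Spring index C = D/d = 28.0/7.0 = 4.0000
K_B = (4C+2)/(4C−3) = 18.000/13.000 = 1.3846
τ₀ = 8FD/(πd³) = 8·5400·28.0/(π·7.0³) = 1.2096e+06/1077.6 = 1122.5 MPa
τ_max = K·τ₀ = 1.3846 × 1122.5 = 1554.3 MPa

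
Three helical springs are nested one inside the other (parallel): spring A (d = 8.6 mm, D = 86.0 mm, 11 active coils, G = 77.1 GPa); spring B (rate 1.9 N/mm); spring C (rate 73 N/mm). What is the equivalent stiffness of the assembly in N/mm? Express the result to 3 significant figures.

82.4 N/mm

k_A = Gd⁴/(8D³N_a) = (77.1×10³)(8.6⁴)/(8·86.0³·11) = 7.5348 N/mm
Parallel: k_eq = 7.5348 + 1.9 + 73 = 82.435 N/mm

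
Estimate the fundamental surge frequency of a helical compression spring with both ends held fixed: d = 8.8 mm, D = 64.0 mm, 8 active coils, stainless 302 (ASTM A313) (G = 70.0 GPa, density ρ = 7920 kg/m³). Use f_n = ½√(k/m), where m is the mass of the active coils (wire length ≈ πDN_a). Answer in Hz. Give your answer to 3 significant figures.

89.9 Hz

k = Gd⁴/(8D³N_a) = (70.0×10³)(8.8⁴)/(8·64.0³·8) = 25.021 N/mm = 25021 N/m
Wire length L = πDN_a = π·64.0·8 = 1608.5 mm
m = ρ·(πd²/4)·L = 7920 × 60.821×10⁻⁶ m² × 1.6085 m = 0.77482 kg
f_n = ½√(k/m) = 0.5·√(25021/0.77482) = 0.5·√(32293) = 89.851 Hz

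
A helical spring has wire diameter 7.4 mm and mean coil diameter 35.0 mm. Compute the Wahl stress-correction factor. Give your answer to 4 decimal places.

C = D/d = 35.0/7.4 = 4.7297
K_W = (4C−1)/(4C−4) + 0.615/C = 17.919/14.919 + 0.1300 = 1.3311

1.3311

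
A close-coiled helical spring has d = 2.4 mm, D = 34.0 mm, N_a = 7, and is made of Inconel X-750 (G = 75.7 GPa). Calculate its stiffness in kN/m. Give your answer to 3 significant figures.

1.14 kN/m

k = Gd⁴/(8D³N_a) = (75.7×10³ × 2.4⁴) / (8 × 34.0³ × 7)
  = 2.51154e+06 / 2.20102e+06 = 1.1411 N/mm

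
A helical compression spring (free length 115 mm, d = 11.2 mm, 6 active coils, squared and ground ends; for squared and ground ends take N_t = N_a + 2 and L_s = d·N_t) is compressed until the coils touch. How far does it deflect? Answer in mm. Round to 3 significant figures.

N_t = 8; L_s = 11.2·8 = 89.6 mm
δ_solid = L₀ − L_s = 115 − 89.6 = 25.4 mm

25.4 mm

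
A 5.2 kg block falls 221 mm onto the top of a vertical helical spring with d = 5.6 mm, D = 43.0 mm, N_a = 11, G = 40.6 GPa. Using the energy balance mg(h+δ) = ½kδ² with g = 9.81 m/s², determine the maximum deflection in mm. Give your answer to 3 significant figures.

k = Gd⁴/(8D³N_a) = (40.6×10³)(5.6⁴)/(8·43.0³·11) = 5.7068 N/mm
W = mg = 5.2 × 9.81 = 51.012 N
½kδ² − Wδ − Wh = 0 → δ = (W + √(W² + 2kWh))/k
δ = (51.012 + √(2602.2 + 128672))/5.7068 = (51.012 + 362.32)/5.7068 = 72.428 mm

72.4 mm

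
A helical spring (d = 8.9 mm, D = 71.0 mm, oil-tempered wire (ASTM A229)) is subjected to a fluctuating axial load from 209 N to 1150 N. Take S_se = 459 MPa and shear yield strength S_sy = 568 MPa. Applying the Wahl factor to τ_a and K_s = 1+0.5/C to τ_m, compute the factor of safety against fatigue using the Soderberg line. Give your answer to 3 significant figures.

C = D/d = 71.0/8.9 = 7.9775; K_W = (4C−1)/(4C−4)+0.615/C = 1.1846; K_s = 1+0.5/C = 1.0627
F_a = (F_max−F_min)/2 = 470.5 N; F_m = (F_max+F_min)/2 = 679.5 N
τ_a = K_W·8F_aD/(πd³) = 1.1846 × 120.67 = 142.94 MPa
τ_m = K_s·8F_mD/(πd³) = 1.0627 × 174.27 = 185.19 MPa
Soderberg: 1/n_f = τ_a/S_se + τ_m/S_sy = 142.94/459 + 185.19/568 = 0.31142 + 0.32604 = 0.63745
n_f = 1/0.63745 = 1.569

1.57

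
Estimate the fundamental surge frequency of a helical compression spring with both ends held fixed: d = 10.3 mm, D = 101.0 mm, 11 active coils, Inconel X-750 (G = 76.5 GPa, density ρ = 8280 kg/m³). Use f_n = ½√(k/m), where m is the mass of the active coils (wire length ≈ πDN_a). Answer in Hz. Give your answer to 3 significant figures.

31.4 Hz

k = Gd⁴/(8D³N_a) = (76.5×10³)(10.3⁴)/(8·101.0³·11) = 9.4965 N/mm = 9496.5 N/m
Wire length L = πDN_a = π·101.0·11 = 3490.3 mm
m = ρ·(πd²/4)·L = 8280 × 83.323×10⁻⁶ m² × 3.4903 m = 2.408 kg
f_n = ½√(k/m) = 0.5·√(9496.5/2.408) = 0.5·√(3943.7) = 31.399 Hz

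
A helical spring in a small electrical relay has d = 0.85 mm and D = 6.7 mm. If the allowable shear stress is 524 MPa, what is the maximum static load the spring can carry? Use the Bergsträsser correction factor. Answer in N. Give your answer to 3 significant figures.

16.0 N

C = D/d = 6.7/0.85 = 7.8824
K_B = (4C+2)/(4C−3) = 33.529/28.529 = 1.1753
τ_max = K·8FD/(πd³) → F_max = τ_allow·πd³/(8DK)
F_max = 524·π·0.85³/(8·6.7·1.1753) = 1011/62.994 = 16.049 N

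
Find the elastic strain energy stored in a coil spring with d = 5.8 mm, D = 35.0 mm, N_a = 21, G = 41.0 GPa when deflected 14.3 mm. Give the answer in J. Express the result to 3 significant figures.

k = Gd⁴/(8D³N_a) = (41.0×10³)(5.8⁴)/(8·35.0³·21) = 6.4414 N/mm
U = ½kδ² = 0.5 × 6.4414 × 14.3² = 658.6 N·mm = 0.6586 J

0.659 J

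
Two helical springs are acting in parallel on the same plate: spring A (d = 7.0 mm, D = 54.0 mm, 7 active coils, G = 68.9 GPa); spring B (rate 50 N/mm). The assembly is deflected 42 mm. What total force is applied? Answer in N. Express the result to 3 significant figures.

2890 N

k_A = Gd⁴/(8D³N_a) = (68.9×10³)(7.0⁴)/(8·54.0³·7) = 18.76 N/mm
Parallel: k_eq = 18.76 + 50 = 68.76 N/mm
F = k_eq·δ = 68.76·42 = 2887.9 N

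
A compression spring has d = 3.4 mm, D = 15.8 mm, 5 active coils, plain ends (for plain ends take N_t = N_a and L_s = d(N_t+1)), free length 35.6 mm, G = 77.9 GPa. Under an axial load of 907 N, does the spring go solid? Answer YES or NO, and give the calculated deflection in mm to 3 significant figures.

k = Gd⁴/(8D³N_a) = (77.9×10³)(3.4⁴)/(8·15.8³·5) = 65.981 N/mm
N_t = 5; L_s = 3.4·6 = 20.4 mm; δ_solid = L₀ − L_s = 35.6 − 20.4 = 15.2 mm
δ = F/k = 907/65.981 = 13.746 mm
δ < δ_solid → spring does not go solid

NO, δ = 13.7 mm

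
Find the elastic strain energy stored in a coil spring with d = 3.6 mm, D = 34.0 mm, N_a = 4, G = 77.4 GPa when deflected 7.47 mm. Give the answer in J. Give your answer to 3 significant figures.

k = Gd⁴/(8D³N_a) = (77.4×10³)(3.6⁴)/(8·34.0³·4) = 10.336 N/mm
U = ½kδ² = 0.5 × 10.336 × 7.47² = 288.39 N·mm = 0.28839 J

0.288 J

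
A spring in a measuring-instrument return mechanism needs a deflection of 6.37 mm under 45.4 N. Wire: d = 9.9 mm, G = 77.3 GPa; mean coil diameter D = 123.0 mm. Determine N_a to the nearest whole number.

Required rate k = F/δ = 45.4/6.37 = 7.1272 N/mm
N_a = Gd⁴/(8D³k) = (77.3×10³ × 9.9⁴)/(8 × 123.0³ × 7.1272)
    = 7.42541e+08 / 1.06102e+08 = 6.998 → 7 coils

7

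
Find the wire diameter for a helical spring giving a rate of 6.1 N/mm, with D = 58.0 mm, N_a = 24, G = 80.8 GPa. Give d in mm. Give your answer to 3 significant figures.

7.29 mm

d = (8D³N_a·k / G)^(1/4) = (8·58.0³·24·6.1 / (80.8×10³))^0.25
  = (2828.2)^0.25 = 7.2925 mm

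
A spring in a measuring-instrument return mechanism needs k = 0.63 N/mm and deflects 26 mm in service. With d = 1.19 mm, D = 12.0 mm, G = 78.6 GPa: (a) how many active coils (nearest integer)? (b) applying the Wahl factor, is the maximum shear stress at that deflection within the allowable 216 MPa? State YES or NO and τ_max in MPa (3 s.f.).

(a) 18 coils; (b) NO, τ_max = 342 MPa

N_a = Gd⁴/(8D³k) = (78.6×10³)(1.19⁴)/(8·12.0³·0.63) = 18.1 → N_a = 18
Actual rate k = Gd⁴/(8D³·18) = 0.63344 N/mm
Working load F = kδ = 0.63344·26 = 16.469 N
C = 12.0/1.19 = 10.0840; K_W = (4C−1)/(4C−4)+0.615/C = 1.1435
τ_max = K_W·8FD/(πd³) = 1.1435·298.65 = 341.52 MPa
τ_max > 216 MPa → exceeds allowable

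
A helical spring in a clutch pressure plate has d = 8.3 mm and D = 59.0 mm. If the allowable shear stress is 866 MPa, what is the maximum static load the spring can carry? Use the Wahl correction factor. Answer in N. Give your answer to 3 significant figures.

2730 N

C = D/d = 59.0/8.3 = 7.1084
K_W = (4C−1)/(4C−4) + 0.615/C = 27.434/24.434 + 0.0865 = 1.2093
τ_max = K·8FD/(πd³) → F_max = τ_allow·πd³/(8DK)
F_max = 866·π·8.3³/(8·59.0·1.2093) = 1.5556e+06/570.79 = 2725.4 N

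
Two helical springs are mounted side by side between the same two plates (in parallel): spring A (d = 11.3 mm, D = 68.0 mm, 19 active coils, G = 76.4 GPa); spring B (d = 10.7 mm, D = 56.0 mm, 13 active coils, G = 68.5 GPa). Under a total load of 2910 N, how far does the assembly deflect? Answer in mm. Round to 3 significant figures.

38.7 mm

k_A = Gd⁴/(8D³N_a) = (76.4×10³)(11.3⁴)/(8·68.0³·19) = 26.064 N/mm
k_B = Gd⁴/(8D³N_a) = (68.5×10³)(10.7⁴)/(8·56.0³·13) = 49.162 N/mm
Parallel: k_eq = 26.064 + 49.162 = 75.226 N/mm
δ = F/k_eq = 2910/75.226 = 38.684 mm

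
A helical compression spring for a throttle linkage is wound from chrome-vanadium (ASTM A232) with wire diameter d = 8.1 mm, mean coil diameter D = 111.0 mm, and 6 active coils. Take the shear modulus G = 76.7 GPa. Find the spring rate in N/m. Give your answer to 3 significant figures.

5030 N/m

k = Gd⁴/(8D³N_a) = (76.7×10³ × 8.1⁴) / (8 × 111.0³ × 6)
  = 3.30168e+08 / 6.56463e+07 = 5.0295 N/mm = 5029.5 N/m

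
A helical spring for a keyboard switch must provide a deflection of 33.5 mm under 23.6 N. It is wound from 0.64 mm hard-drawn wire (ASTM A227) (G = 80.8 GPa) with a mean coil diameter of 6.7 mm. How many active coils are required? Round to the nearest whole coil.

Required rate k = F/δ = 23.6/33.5 = 0.70448 N/mm
N_a = Gd⁴/(8D³k) = (80.8×10³ × 0.64⁴)/(8 × 6.7³ × 0.70448)
    = 13556 / 1695.05 = 7.997 → 8 coils

8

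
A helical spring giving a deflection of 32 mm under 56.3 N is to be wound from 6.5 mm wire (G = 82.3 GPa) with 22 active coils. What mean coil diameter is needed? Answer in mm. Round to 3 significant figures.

Required rate k = F/δ = 56.3/32 = 1.7594 N/mm
D = (Gd⁴/(8N_a·k))^(1/3) = (82.3×10³·6.5⁴/(8·22·1.7594))^(1/3)
  = (474441)^(1/3) = 77.9939 mm

78.0 mm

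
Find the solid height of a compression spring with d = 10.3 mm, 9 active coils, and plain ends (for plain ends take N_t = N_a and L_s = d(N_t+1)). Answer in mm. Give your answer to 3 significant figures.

103 mm

plain ends: N_t = N_a = 9
L_s = d·(N_t+1) = 10.3 × 10 = 103 mm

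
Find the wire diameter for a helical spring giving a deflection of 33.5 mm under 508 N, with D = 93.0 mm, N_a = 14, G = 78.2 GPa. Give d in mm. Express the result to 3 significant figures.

Required rate k = F/δ = 508/33.5 = 15.164 N/mm
d = (8D³N_a·k / G)^(1/4) = (8·93.0³·14·15.164 / (78.2×10³))^0.25
  = (17469)^0.25 = 11.4966 mm

11.5 mm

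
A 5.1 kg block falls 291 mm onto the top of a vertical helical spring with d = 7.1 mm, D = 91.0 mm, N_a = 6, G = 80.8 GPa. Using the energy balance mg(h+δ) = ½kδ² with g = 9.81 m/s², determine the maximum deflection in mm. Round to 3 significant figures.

81.0 mm

k = Gd⁴/(8D³N_a) = (80.8×10³)(7.1⁴)/(8·91.0³·6) = 5.6765 N/mm
W = mg = 5.1 × 9.81 = 50.031 N
½kδ² − Wδ − Wh = 0 → δ = (W + √(W² + 2kWh))/k
δ = (50.031 + √(2503.1 + 165288))/5.6765 = (50.031 + 409.62)/5.6765 = 80.975 mm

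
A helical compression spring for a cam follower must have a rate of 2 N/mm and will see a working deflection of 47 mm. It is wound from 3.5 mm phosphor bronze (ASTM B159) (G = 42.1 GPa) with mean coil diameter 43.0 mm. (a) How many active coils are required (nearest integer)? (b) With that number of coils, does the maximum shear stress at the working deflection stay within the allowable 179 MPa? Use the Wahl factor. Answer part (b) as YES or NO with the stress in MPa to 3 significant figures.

N_a = Gd⁴/(8D³k) = (42.1×10³)(3.5⁴)/(8·43.0³·2) = 4.966 → N_a = 5
Actual rate k = Gd⁴/(8D³·5) = 1.9865 N/mm
Working load F = kδ = 1.9865·47 = 93.366 N
C = 43.0/3.5 = 12.2857; K_W = (4C−1)/(4C−4)+0.615/C = 1.1165
τ_max = K_W·8FD/(πd³) = 1.1165·238.45 = 266.23 MPa
τ_max > 179 MPa → exceeds allowable

(a) 5 coils; (b) NO, τ_max = 266 MPa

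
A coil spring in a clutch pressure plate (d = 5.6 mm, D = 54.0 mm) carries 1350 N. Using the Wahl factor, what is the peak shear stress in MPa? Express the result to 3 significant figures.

Spring index C = D/d = 54.0/5.6 = 9.6429
K_W = (4C−1)/(4C−4) + 0.615/C = 37.571/34.571 + 0.0638 = 1.1506
τ₀ = 8FD/(πd³) = 8·1350·54.0/(π·5.6³) = 583200/551.71 = 1057.1 MPa
τ_max = K·τ₀ = 1.1506 × 1057.1 = 1216.2 MPa

1220 MPa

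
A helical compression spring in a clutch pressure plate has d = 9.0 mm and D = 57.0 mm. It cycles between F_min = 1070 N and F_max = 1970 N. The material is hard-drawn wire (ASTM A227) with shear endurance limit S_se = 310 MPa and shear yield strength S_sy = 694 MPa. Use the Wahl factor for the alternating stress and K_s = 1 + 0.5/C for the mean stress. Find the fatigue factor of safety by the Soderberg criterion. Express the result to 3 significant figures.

C = D/d = 57.0/9.0 = 6.3333; K_W = (4C−1)/(4C−4)+0.615/C = 1.2377; K_s = 1+0.5/C = 1.0789
F_a = (F_max−F_min)/2 = 450 N; F_m = (F_max+F_min)/2 = 1520 N
τ_a = K_W·8F_aD/(πd³) = 1.2377 × 89.598 = 110.9 MPa
τ_m = K_s·8F_mD/(πd³) = 1.0789 × 302.64 = 326.54 MPa
Soderberg: 1/n_f = τ_a/S_se + τ_m/S_sy = 110.9/310 + 326.54/694 = 0.35774 + 0.47051 = 0.82825
n_f = 1/0.82825 = 1.207

1.21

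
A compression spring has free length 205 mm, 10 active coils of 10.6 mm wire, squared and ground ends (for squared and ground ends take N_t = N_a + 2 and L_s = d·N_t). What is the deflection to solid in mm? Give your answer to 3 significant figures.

77.8 mm

N_t = 12; L_s = 10.6·12 = 127.2 mm
δ_solid = L₀ − L_s = 205 − 127.2 = 77.8 mm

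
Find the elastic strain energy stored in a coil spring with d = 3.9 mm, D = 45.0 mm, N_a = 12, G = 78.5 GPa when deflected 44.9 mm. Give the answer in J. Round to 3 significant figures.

2.09 J

k = Gd⁴/(8D³N_a) = (78.5×10³)(3.9⁴)/(8·45.0³·12) = 2.076 N/mm
U = ½kδ² = 0.5 × 2.076 × 44.9² = 2092.6 N·mm = 2.0926 J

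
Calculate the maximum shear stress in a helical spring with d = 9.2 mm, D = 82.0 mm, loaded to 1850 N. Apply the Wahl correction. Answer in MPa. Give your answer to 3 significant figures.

Spring index C = D/d = 82.0/9.2 = 8.9130
K_W = (4C−1)/(4C−4) + 0.615/C = 34.652/31.652 + 0.0690 = 1.1638
τ₀ = 8FD/(πd³) = 8·1850·82.0/(π·9.2³) = 1.2136e+06/2446.3 = 496.09 MPa
τ_max = K·τ₀ = 1.1638 × 496.09 = 577.34 MPa

577 MPa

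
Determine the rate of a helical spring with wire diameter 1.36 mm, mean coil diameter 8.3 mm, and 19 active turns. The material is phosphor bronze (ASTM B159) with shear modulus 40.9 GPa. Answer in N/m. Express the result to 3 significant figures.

1610 N/m

k = Gd⁴/(8D³N_a) = (40.9×10³ × 1.36⁴) / (8 × 8.3³ × 19)
  = 139920 / 86911.6 = 1.6099 N/mm = 1609.9 N/m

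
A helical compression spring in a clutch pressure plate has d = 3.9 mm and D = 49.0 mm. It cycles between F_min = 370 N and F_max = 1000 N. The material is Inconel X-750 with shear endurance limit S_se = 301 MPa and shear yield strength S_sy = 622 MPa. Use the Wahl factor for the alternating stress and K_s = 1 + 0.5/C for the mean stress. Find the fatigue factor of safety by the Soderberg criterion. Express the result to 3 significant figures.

C = D/d = 49.0/3.9 = 12.5641; K_W = (4C−1)/(4C−4)+0.615/C = 1.1138; K_s = 1+0.5/C = 1.0398
F_a = (F_max−F_min)/2 = 315 N; F_m = (F_max+F_min)/2 = 685 N
τ_a = K_W·8F_aD/(πd³) = 1.1138 × 662.6 = 738.01 MPa
τ_m = K_s·8F_mD/(πd³) = 1.0398 × 1440.9 = 1498.2 MPa
Soderberg: 1/n_f = τ_a/S_se + τ_m/S_sy = 738.01/301 + 1498.2/622 = 2.45186 + 2.40874 = 4.8606
n_f = 1/4.8606 = 0.2057

0.206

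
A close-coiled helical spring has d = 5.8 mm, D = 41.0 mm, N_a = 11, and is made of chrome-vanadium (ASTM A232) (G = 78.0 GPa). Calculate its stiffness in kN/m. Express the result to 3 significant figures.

k = Gd⁴/(8D³N_a) = (78.0×10³ × 5.8⁴) / (8 × 41.0³ × 11)
  = 8.82687e+07 / 6.06505e+06 = 14.554 N/mm

14.6 kN/m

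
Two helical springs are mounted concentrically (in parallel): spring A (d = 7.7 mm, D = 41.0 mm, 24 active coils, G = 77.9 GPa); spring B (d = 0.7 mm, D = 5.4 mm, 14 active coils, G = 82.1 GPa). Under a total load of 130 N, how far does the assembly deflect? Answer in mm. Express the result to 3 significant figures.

k_A = Gd⁴/(8D³N_a) = (77.9×10³)(7.7⁴)/(8·41.0³·24) = 20.694 N/mm
k_B = Gd⁴/(8D³N_a) = (82.1×10³)(0.7⁴)/(8·5.4³·14) = 1.1177 N/mm
Parallel: k_eq = 20.694 + 1.1177 = 21.812 N/mm
δ = F/k_eq = 130/21.812 = 5.9601 mm

5.96 mm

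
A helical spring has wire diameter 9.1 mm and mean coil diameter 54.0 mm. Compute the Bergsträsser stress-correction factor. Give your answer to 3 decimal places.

C = D/d = 54.0/9.1 = 5.9341
K_B = (4C+2)/(4C−3) = 25.736/20.736 = 1.2411

1.241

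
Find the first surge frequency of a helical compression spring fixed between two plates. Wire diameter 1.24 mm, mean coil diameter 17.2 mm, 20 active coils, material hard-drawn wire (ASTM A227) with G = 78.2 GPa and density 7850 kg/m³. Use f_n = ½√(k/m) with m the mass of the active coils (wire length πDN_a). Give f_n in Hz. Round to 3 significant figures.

74.4 Hz

k = Gd⁴/(8D³N_a) = (78.2×10³)(1.24⁴)/(8·17.2³·20) = 0.22708 N/mm = 227.08 N/m
Wire length L = πDN_a = π·17.2·20 = 1080.7 mm
m = ρ·(πd²/4)·L = 7850 × 1.2076×10⁻⁶ m² × 1.0807 m = 0.010245 kg
f_n = ½√(k/m) = 0.5·√(227.08/0.010245) = 0.5·√(22165) = 74.44 Hz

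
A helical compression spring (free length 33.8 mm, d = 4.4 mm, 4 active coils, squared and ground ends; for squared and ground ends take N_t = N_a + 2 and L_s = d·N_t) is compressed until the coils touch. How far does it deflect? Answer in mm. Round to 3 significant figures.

N_t = 6; L_s = 4.4·6 = 26.4 mm
δ_solid = L₀ − L_s = 33.8 − 26.4 = 7.4 mm

7.40 mm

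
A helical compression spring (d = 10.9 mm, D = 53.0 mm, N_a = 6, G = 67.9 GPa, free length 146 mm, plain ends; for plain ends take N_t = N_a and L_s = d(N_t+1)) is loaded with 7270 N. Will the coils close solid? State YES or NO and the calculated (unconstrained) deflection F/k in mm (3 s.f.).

k = Gd⁴/(8D³N_a) = (67.9×10³)(10.9⁴)/(8·53.0³·6) = 134.12 N/mm
N_t = 6; L_s = 10.9·7 = 76.3 mm; δ_solid = L₀ − L_s = 146 − 76.3 = 69.7 mm
δ = F/k = 7270/134.12 = 54.204 mm
δ < δ_solid → spring does not go solid

NO, δ = 54.2 mm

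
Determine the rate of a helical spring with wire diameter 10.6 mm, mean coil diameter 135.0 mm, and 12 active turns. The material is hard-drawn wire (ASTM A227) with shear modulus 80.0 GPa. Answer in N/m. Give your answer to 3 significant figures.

k = Gd⁴/(8D³N_a) = (80.0×10³ × 10.6⁴) / (8 × 135.0³ × 12)
  = 1.00998e+09 / 2.36196e+08 = 4.276 N/mm = 4276 N/m

4280 N/m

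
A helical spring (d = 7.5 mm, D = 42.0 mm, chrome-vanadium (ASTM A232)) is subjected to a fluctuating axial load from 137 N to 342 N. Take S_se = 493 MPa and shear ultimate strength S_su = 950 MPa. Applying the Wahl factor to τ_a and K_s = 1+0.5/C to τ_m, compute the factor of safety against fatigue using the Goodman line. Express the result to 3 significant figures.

7.31

C = D/d = 42.0/7.5 = 5.6000; K_W = (4C−1)/(4C−4)+0.615/C = 1.2729; K_s = 1+0.5/C = 1.0893
F_a = (F_max−F_min)/2 = 102.5 N; F_m = (F_max+F_min)/2 = 239.5 N
τ_a = K_W·8F_aD/(πd³) = 1.2729 × 25.985 = 33.076 MPa
τ_m = K_s·8F_mD/(πd³) = 1.0893 × 60.717 = 66.138 MPa
Goodman: 1/n_f = τ_a/S_se + τ_m/S_su = 33.076/493 + 66.138/950 = 0.06709 + 0.06962 = 0.13671
n_f = 1/0.13671 = 7.315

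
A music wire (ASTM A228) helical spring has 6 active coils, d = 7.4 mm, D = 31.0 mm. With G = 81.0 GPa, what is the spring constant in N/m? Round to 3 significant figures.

k = Gd⁴/(8D³N_a) = (81.0×10³ × 7.4⁴) / (8 × 31.0³ × 6)
  = 2.42891e+08 / 1.42997e+06 = 169.86 N/mm = 1.6986e+05 N/m

170000 N/m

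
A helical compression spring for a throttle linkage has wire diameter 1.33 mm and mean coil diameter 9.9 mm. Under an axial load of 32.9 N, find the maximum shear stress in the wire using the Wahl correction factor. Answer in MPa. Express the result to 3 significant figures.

Spring index C = D/d = 9.9/1.33 = 7.4436
K_W = (4C−1)/(4C−4) + 0.615/C = 28.774/25.774 + 0.0826 = 1.1990
τ₀ = 8FD/(πd³) = 8·32.9·9.9/(π·1.33³) = 2605.68/7.391 = 352.55 MPa
τ_max = K·τ₀ = 1.1990 × 352.55 = 422.71 MPa

423 MPa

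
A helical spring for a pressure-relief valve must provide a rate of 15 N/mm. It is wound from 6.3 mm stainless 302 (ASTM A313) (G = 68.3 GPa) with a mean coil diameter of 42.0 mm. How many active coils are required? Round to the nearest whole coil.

12

N_a = Gd⁴/(8D³k) = (68.3×10³ × 6.3⁴)/(8 × 42.0³ × 15)
    = 1.07593e+08 / 8.89056e+06 = 12.1 → 12 coils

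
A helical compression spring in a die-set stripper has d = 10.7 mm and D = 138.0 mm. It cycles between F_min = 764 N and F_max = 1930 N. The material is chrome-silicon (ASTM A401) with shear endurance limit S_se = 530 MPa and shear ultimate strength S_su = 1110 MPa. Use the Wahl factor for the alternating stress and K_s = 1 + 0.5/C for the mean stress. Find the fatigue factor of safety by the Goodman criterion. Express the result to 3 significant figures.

C = D/d = 138.0/10.7 = 12.8972; K_W = (4C−1)/(4C−4)+0.615/C = 1.1107; K_s = 1+0.5/C = 1.0388
F_a = (F_max−F_min)/2 = 583 N; F_m = (F_max+F_min)/2 = 1347 N
τ_a = K_W·8F_aD/(πd³) = 1.1107 × 167.24 = 185.76 MPa
τ_m = K_s·8F_mD/(πd³) = 1.0388 × 386.4 = 401.38 MPa
Goodman: 1/n_f = τ_a/S_se + τ_m/S_su = 185.76/530 + 401.38/1110 = 0.35048 + 0.36160 = 0.71209
n_f = 1/0.71209 = 1.404

1.40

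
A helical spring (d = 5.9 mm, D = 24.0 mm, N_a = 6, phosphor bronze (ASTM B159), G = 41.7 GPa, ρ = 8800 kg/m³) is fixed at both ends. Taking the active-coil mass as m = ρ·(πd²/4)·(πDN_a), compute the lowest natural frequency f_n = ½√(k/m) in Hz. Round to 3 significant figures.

418 Hz

k = Gd⁴/(8D³N_a) = (41.7×10³)(5.9⁴)/(8·24.0³·6) = 76.15 N/mm = 76150 N/m
Wire length L = πDN_a = π·24.0·6 = 452.39 mm
m = ρ·(πd²/4)·L = 8800 × 27.34×10⁻⁶ m² × 0.45239 m = 0.10884 kg
f_n = ½√(k/m) = 0.5·√(76150/0.10884) = 0.5·√(6.9965e+05) = 418.23 Hz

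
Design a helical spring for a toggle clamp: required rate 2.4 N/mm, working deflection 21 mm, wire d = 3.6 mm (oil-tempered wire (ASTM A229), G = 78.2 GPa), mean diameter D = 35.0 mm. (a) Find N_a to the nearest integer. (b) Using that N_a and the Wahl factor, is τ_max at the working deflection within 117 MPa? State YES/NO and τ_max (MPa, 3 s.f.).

(a) 16 coils; (b) YES, τ_max = 110 MPa

N_a = Gd⁴/(8D³k) = (78.2×10³)(3.6⁴)/(8·35.0³·2.4) = 15.96 → N_a = 16
Actual rate k = Gd⁴/(8D³·16) = 2.3933 N/mm
Working load F = kδ = 2.3933·21 = 50.26 N
C = 35.0/3.6 = 9.7222; K_W = (4C−1)/(4C−4)+0.615/C = 1.1492
τ_max = K_W·8FD/(πd³) = 1.1492·96.011 = 110.34 MPa
τ_max ≤ 117 MPa → acceptable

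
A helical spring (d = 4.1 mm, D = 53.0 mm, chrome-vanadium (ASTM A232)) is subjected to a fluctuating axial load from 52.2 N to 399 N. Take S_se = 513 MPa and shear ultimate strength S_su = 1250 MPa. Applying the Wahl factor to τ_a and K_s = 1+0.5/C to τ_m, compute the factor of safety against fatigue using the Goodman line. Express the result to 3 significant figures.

C = D/d = 53.0/4.1 = 12.9268; K_W = (4C−1)/(4C−4)+0.615/C = 1.1105; K_s = 1+0.5/C = 1.0387
F_a = (F_max−F_min)/2 = 173.4 N; F_m = (F_max+F_min)/2 = 225.6 N
τ_a = K_W·8F_aD/(πd³) = 1.1105 × 339.56 = 377.06 MPa
τ_m = K_s·8F_mD/(πd³) = 1.0387 × 441.78 = 458.87 MPa
Goodman: 1/n_f = τ_a/S_se + τ_m/S_su = 377.06/513 + 458.87/1250 = 0.73502 + 0.36709 = 1.1021
n_f = 1/1.1021 = 0.9073

0.907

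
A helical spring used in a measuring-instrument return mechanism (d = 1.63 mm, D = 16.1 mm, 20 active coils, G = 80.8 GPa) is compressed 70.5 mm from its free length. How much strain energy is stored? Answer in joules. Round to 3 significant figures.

2.12 J

k = Gd⁴/(8D³N_a) = (80.8×10³)(1.63⁴)/(8·16.1³·20) = 0.85421 N/mm
U = ½kδ² = 0.5 × 0.85421 × 70.5² = 2122.8 N·mm = 2.1228 J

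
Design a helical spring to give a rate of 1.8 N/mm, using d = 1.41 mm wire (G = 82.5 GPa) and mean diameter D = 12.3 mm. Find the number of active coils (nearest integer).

N_a = Gd⁴/(8D³k) = (82.5×10³ × 1.41⁴)/(8 × 12.3³ × 1.8)
    = 326085 / 26796.5 = 12.17 → 12 coils

12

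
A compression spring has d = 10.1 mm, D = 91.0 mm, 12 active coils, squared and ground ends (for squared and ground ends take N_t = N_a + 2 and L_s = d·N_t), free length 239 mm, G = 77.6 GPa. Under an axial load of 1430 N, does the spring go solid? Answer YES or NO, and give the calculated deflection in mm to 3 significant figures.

k = Gd⁴/(8D³N_a) = (77.6×10³)(10.1⁴)/(8·91.0³·12) = 11.162 N/mm
N_t = 14; L_s = 10.1·14 = 141.4 mm; δ_solid = L₀ − L_s = 239 − 141.4 = 97.6 mm
δ = F/k = 1430/11.162 = 128.11 mm
δ ≥ δ_solid → spring goes solid

YES, δ = 128 mm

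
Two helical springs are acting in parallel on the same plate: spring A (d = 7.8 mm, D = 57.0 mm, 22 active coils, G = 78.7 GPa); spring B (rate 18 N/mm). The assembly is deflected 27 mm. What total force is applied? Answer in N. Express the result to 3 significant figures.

k_A = Gd⁴/(8D³N_a) = (78.7×10³)(7.8⁴)/(8·57.0³·22) = 8.9375 N/mm
Parallel: k_eq = 8.9375 + 18 = 26.937 N/mm
F = k_eq·δ = 26.937·27 = 727.31 N

727 N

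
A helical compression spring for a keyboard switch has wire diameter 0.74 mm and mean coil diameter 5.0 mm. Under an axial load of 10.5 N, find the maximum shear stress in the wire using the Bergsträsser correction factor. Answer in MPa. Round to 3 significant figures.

399 MPa

Spring index C = D/d = 5.0/0.74 = 6.7568
K_B = (4C+2)/(4C−3) = 29.027/24.027 = 1.2081
τ₀ = 8FD/(πd³) = 8·10.5·5.0/(π·0.74³) = 420/1.273 = 329.92 MPa
τ_max = K·τ₀ = 1.2081 × 329.92 = 398.57 MPa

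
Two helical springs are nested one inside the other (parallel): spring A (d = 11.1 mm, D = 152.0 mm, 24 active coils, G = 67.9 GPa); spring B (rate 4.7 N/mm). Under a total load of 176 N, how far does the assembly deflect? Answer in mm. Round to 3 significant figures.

28.3 mm

k_A = Gd⁴/(8D³N_a) = (67.9×10³)(11.1⁴)/(8·152.0³·24) = 1.5287 N/mm
Parallel: k_eq = 1.5287 + 4.7 = 6.2287 N/mm
δ = F/k_eq = 176/6.2287 = 28.256 mm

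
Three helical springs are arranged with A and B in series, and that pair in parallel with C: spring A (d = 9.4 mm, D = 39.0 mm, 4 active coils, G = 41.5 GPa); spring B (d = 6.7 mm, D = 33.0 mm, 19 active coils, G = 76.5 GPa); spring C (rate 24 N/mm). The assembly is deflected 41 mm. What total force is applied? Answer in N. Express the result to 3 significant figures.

k_A = Gd⁴/(8D³N_a) = (41.5×10³)(9.4⁴)/(8·39.0³·4) = 170.69 N/mm
k_B = Gd⁴/(8D³N_a) = (76.5×10³)(6.7⁴)/(8·33.0³·19) = 28.221 N/mm
Springs A,B series: k_AB = 1/(1/170.69+1/28.221) = 24.217 N/mm; parallel with C: k_eq = 24.217+24 = 48.217 N/mm
F = k_eq·δ = 48.217·41 = 1976.9 N

1980 N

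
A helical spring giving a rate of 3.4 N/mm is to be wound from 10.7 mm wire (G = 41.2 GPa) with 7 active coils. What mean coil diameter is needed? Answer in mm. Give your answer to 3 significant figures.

142 mm

D = (Gd⁴/(8N_a·k))^(1/3) = (41.2×10³·10.7⁴/(8·7·3.4))^(1/3)
  = (2.83639e+06)^(1/3) = 141.5539 mm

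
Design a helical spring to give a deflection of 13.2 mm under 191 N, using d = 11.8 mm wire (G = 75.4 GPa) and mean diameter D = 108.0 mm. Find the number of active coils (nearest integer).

Required rate k = F/δ = 191/13.2 = 14.47 N/mm
N_a = Gd⁴/(8D³k) = (75.4×10³ × 11.8⁴)/(8 × 108.0³ × 14.47)
    = 1.46184e+09 / 1.45821e+08 = 10.02 → 10 coils

10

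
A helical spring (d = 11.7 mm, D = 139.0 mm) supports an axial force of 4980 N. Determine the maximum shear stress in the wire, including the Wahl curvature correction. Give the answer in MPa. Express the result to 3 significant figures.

1230 MPa

Spring index C = D/d = 139.0/11.7 = 11.8803
K_W = (4C−1)/(4C−4) + 0.615/C = 46.521/43.521 + 0.0518 = 1.1207
τ₀ = 8FD/(πd³) = 8·4980·139.0/(π·11.7³) = 5.53776e+06/5031.6 = 1100.6 MPa
τ_max = K·τ₀ = 1.1207 × 1100.6 = 1233.4 MPa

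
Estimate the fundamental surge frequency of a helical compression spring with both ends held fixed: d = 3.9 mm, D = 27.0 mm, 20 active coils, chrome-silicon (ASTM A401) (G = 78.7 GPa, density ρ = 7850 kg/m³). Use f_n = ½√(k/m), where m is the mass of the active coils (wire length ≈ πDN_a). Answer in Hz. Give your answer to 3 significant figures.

95.3 Hz

k = Gd⁴/(8D³N_a) = (78.7×10³)(3.9⁴)/(8·27.0³·20) = 5.7813 N/mm = 5781.3 N/m
Wire length L = πDN_a = π·27.0·20 = 1696.5 mm
m = ρ·(πd²/4)·L = 7850 × 11.946×10⁻⁶ m² × 1.6965 m = 0.15909 kg
f_n = ½√(k/m) = 0.5·√(5781.3/0.15909) = 0.5·√(36340) = 95.316 Hz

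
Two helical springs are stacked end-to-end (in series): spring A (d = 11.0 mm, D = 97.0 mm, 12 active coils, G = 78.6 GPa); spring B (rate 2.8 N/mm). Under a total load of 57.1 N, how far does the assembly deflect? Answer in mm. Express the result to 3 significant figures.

24.7 mm

k_A = Gd⁴/(8D³N_a) = (78.6×10³)(11.0⁴)/(8·97.0³·12) = 13.134 N/mm
Series: 1/k_eq = 1/13.134 + 1/2.8 = 0.43328; k_eq = 2.308 N/mm
δ = F/k_eq = 57.1/2.308 = 24.74 mm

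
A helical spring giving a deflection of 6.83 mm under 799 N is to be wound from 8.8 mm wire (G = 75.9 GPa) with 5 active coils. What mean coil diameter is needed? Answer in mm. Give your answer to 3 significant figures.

46.0 mm

Required rate k = F/δ = 799/6.83 = 116.98 N/mm
D = (Gd⁴/(8N_a·k))^(1/3) = (75.9×10³·8.8⁴/(8·5·116.98))^(1/3)
  = (97271.7)^(1/3) = 45.9899 mm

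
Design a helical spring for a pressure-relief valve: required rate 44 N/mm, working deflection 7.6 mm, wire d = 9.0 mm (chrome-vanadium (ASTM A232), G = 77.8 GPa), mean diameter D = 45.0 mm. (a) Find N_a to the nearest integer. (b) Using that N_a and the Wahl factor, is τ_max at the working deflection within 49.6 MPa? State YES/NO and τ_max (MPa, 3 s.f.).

(a) 16 coils; (b) NO, τ_max = 68.5 MPa

N_a = Gd⁴/(8D³k) = (77.8×10³)(9.0⁴)/(8·45.0³·44) = 15.91 → N_a = 16
Actual rate k = Gd⁴/(8D³·16) = 43.763 N/mm
Working load F = kδ = 43.763·7.6 = 332.6 N
C = 45.0/9.0 = 5.0000; K_W = (4C−1)/(4C−4)+0.615/C = 1.3105
τ_max = K_W·8FD/(πd³) = 1.3105·52.281 = 68.514 MPa
τ_max > 49.6 MPa → exceeds allowable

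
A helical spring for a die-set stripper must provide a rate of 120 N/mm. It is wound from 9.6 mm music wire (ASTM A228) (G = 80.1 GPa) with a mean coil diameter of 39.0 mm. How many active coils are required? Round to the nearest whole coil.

N_a = Gd⁴/(8D³k) = (80.1×10³ × 9.6⁴)/(8 × 39.0³ × 120)
    = 6.80327e+08 / 5.69462e+07 = 11.95 → 12 coils

12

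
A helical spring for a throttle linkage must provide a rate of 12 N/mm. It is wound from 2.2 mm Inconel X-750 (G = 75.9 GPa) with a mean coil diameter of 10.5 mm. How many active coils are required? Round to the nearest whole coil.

N_a = Gd⁴/(8D³k) = (75.9×10³ × 2.2⁴)/(8 × 10.5³ × 12)
    = 1.778e+06 / 111132 = 16 → 16 coils

16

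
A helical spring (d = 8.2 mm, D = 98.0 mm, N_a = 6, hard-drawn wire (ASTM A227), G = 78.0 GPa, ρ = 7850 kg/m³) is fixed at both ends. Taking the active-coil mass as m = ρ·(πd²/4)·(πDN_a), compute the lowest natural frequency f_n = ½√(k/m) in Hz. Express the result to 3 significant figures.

50.5 Hz

k = Gd⁴/(8D³N_a) = (78.0×10³)(8.2⁴)/(8·98.0³·6) = 7.806 N/mm = 7806 N/m
Wire length L = πDN_a = π·98.0·6 = 1847.3 mm
m = ρ·(πd²/4)·L = 7850 × 52.81×10⁻⁶ m² × 1.8473 m = 0.7658 kg
f_n = ½√(k/m) = 0.5·√(7806/0.7658) = 0.5·√(10193) = 50.481 Hz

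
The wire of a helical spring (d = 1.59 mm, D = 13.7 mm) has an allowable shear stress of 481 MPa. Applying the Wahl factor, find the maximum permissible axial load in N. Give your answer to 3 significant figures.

C = D/d = 13.7/1.59 = 8.6164
K_W = (4C−1)/(4C−4) + 0.615/C = 33.465/30.465 + 0.0714 = 1.1698
τ_max = K·8FD/(πd³) → F_max = τ_allow·πd³/(8DK)
F_max = 481·π·1.59³/(8·13.7·1.1698) = 6074.2/128.22 = 47.375 N

47.4 N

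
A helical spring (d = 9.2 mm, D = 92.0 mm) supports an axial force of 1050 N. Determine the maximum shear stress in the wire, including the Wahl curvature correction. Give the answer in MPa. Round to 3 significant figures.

Spring index C = D/d = 92.0/9.2 = 10.0000
K_W = (4C−1)/(4C−4) + 0.615/C = 39.000/36.000 + 0.0615 = 1.1448
τ₀ = 8FD/(πd³) = 8·1050·92.0/(π·9.2³) = 772800/2446.3 = 315.9 MPa
τ_max = K·τ₀ = 1.1448 × 315.9 = 361.66 MPa

362 MPa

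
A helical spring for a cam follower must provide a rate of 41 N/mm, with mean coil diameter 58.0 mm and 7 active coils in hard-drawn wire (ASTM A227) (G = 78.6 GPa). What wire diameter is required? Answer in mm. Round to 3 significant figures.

8.69 mm

d = (8D³N_a·k / G)^(1/4) = (8·58.0³·7·41 / (78.6×10³))^0.25
  = (5699.5)^0.25 = 8.6888 mm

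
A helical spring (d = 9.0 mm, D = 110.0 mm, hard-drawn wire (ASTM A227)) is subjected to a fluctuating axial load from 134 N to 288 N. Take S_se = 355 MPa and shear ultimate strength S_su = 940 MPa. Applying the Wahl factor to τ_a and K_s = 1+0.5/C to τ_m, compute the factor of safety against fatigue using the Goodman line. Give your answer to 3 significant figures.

C = D/d = 110.0/9.0 = 12.2222; K_W = (4C−1)/(4C−4)+0.615/C = 1.1171; K_s = 1+0.5/C = 1.0409
F_a = (F_max−F_min)/2 = 77 N; F_m = (F_max+F_min)/2 = 211 N
τ_a = K_W·8F_aD/(πd³) = 1.1171 × 29.587 = 33.053 MPa
τ_m = K_s·8F_mD/(πd³) = 1.0409 × 81.075 = 84.392 MPa
Goodman: 1/n_f = τ_a/S_se + τ_m/S_su = 33.053/355 + 84.392/940 = 0.09311 + 0.08978 = 0.18288
n_f = 1/0.18288 = 5.468

5.47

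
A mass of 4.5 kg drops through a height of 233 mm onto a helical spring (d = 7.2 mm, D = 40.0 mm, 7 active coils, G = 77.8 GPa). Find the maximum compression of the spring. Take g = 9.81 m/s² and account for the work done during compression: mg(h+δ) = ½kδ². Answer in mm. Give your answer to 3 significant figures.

k = Gd⁴/(8D³N_a) = (77.8×10³)(7.2⁴)/(8·40.0³·7) = 58.337 N/mm
W = mg = 4.5 × 9.81 = 44.145 N
½kδ² − Wδ − Wh = 0 → δ = (W + √(W² + 2kWh))/k
δ = (44.145 + √(1948.8 + 1.20008e+06))/58.337 = (44.145 + 1096.4)/58.337 = 19.551 mm

19.6 mm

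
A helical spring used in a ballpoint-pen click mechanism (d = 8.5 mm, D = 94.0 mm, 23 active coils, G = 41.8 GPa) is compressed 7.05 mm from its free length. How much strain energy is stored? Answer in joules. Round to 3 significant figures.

k = Gd⁴/(8D³N_a) = (41.8×10³)(8.5⁴)/(8·94.0³·23) = 1.4277 N/mm
U = ½kδ² = 0.5 × 1.4277 × 7.05² = 35.481 N·mm = 0.035481 J

0.0355 J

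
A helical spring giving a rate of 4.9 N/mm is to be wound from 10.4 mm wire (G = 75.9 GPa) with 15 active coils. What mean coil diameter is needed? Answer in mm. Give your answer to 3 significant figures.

115 mm

D = (Gd⁴/(8N_a·k))^(1/3) = (75.9×10³·10.4⁴/(8·15·4.9))^(1/3)
  = (1.51007e+06)^(1/3) = 114.7271 mm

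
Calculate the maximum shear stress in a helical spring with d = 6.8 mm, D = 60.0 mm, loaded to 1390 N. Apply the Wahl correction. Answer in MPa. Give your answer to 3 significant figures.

Spring index C = D/d = 60.0/6.8 = 8.8235
K_W = (4C−1)/(4C−4) + 0.615/C = 34.294/31.294 + 0.0697 = 1.1656
τ₀ = 8FD/(πd³) = 8·1390·60.0/(π·6.8³) = 667200/987.82 = 675.43 MPa
τ_max = K·τ₀ = 1.1656 × 675.43 = 787.26 MPa

787 MPa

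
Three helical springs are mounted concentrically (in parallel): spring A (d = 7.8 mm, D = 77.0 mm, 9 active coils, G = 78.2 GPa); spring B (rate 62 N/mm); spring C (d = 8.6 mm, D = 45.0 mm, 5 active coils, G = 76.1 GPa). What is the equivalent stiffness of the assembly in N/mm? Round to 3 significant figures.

k_A = Gd⁴/(8D³N_a) = (78.2×10³)(7.8⁴)/(8·77.0³·9) = 8.806 N/mm
k_C = Gd⁴/(8D³N_a) = (76.1×10³)(8.6⁴)/(8·45.0³·5) = 114.2 N/mm
Parallel: k_eq = 8.806 + 62 + 114.2 = 185.01 N/mm

185 N/mm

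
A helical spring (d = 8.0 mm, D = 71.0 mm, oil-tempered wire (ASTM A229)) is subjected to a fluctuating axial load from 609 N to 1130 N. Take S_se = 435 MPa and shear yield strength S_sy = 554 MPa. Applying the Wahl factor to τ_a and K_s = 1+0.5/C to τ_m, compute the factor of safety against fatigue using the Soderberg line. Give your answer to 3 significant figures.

1.20

C = D/d = 71.0/8.0 = 8.8750; K_W = (4C−1)/(4C−4)+0.615/C = 1.1645; K_s = 1+0.5/C = 1.0563
F_a = (F_max−F_min)/2 = 260.5 N; F_m = (F_max+F_min)/2 = 869.5 N
τ_a = K_W·8F_aD/(πd³) = 1.1645 × 91.989 = 107.12 MPa
τ_m = K_s·8F_mD/(πd³) = 1.0563 × 307.04 = 324.34 MPa
Soderberg: 1/n_f = τ_a/S_se + τ_m/S_sy = 107.12/435 + 324.34/554 = 0.24626 + 0.58545 = 0.83171
n_f = 1/0.83171 = 1.202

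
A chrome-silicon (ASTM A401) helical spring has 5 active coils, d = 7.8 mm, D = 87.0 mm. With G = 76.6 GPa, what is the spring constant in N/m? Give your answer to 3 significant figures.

k = Gd⁴/(8D³N_a) = (76.6×10³ × 7.8⁴) / (8 × 87.0³ × 5)
  = 2.83535e+08 / 2.63401e+07 = 10.764 N/mm = 10764 N/m

10800 N/m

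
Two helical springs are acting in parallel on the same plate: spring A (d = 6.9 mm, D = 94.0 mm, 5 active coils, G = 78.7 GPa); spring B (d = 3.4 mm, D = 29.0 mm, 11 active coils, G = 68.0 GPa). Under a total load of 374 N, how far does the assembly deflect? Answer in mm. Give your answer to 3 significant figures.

38.9 mm

k_A = Gd⁴/(8D³N_a) = (78.7×10³)(6.9⁴)/(8·94.0³·5) = 5.3694 N/mm
k_B = Gd⁴/(8D³N_a) = (68.0×10³)(3.4⁴)/(8·29.0³·11) = 4.234 N/mm
Parallel: k_eq = 5.3694 + 4.234 = 9.6034 N/mm
δ = F/k_eq = 374/9.6034 = 38.945 mm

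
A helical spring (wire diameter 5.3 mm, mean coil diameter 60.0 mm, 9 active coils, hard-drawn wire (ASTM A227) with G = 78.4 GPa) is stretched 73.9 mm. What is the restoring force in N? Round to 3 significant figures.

k = Gd⁴/(8D³N_a) = (78.4×10³)(5.3⁴)/(8·60.0³·9) = 3.9777 N/mm
F = k·δ = 3.9777 × 73.9 = 293.95 N

294 N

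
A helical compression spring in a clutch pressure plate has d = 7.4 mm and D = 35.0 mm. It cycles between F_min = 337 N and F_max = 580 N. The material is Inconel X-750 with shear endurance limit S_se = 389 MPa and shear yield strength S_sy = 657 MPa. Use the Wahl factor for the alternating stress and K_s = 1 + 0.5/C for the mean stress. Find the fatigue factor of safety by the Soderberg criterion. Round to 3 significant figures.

3.83

C = D/d = 35.0/7.4 = 4.7297; K_W = (4C−1)/(4C−4)+0.615/C = 1.3311; K_s = 1+0.5/C = 1.1057
F_a = (F_max−F_min)/2 = 121.5 N; F_m = (F_max+F_min)/2 = 458.5 N
τ_a = K_W·8F_aD/(πd³) = 1.3311 × 26.723 = 35.572 MPa
τ_m = K_s·8F_mD/(πd³) = 1.1057 × 100.84 = 111.51 MPa
Soderberg: 1/n_f = τ_a/S_se + τ_m/S_sy = 35.572/389 + 111.51/657 = 0.09144 + 0.16972 = 0.26116
n_f = 1/0.26116 = 3.829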